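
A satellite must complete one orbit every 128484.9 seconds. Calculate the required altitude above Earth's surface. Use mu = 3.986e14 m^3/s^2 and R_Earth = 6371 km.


T = 128484.9 s
r = (mu*T^2/(4*pi^2))^(1/3) = (3.986e14 * 128484.9^2 / (4*pi^2))^(1/3)
r = 5.5033514e+07 m = 55033.5143 km
alt = r - R_E = 55033.5143 - 6371 = 48662.5143 km

48662.5143 km


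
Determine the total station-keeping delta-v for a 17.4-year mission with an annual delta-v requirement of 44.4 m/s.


dV = rate * years = 44.4 * 17.4
dV = 772.5600 m/s

772.5600 m/s


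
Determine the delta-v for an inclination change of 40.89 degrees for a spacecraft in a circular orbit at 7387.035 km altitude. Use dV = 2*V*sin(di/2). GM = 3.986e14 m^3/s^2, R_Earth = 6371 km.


r = 13758.0350 km = 1.3758035e+07 m
V = sqrt(mu/r) = 5382.5794 m/s
di = 40.89 deg = 0.7136651 rad
dV = 2*V*sin(di/2) = 2*5382.5794*sin(0.3568326)
dV = 3760.3569 m/s = 3.7604 km/s

3.7604 km/s


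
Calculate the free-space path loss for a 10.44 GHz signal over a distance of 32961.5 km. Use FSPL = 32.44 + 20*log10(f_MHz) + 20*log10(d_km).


f = 10.44 GHz = 10440.0000 MHz
d = 32961.5 km
FSPL = 32.44 + 20*log10(10440.0000) + 20*log10(32961.5)
FSPL = 32.44 + 80.3740 + 90.3601
FSPL = 203.1741 dB

203.1741 dB


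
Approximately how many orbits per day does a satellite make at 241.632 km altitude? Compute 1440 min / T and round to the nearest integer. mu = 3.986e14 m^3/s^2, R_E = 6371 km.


r = 6.612632e+06 m
T = 2*pi*sqrt(r^3/mu) = 5351.4658 s = 89.1911 min
revs/day = 1440 / 89.1911 = 16.1451
Rounded: 16 revolutions per day

16 revolutions per day


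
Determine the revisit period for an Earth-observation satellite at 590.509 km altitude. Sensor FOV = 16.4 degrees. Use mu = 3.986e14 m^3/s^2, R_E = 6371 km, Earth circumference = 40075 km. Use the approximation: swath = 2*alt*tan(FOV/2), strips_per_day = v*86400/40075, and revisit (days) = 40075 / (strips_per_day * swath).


swath = 2*590.509*tan(0.143117) = 170.1873 km
v = sqrt(mu/r) = 7566.8818 m/s = 7.5669 km/s
strips/day = v*86400/40075 = 7.5669*86400/40075 = 16.3139
coverage/day = strips * swath = 16.3139 * 170.1873 = 2776.4145 km
revisit = 40075 / 2776.4145 = 14.4341 days

14.4341 days


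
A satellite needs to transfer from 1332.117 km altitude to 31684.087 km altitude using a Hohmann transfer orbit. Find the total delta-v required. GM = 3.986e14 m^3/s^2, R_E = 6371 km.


r1 = 7703.1170 km = 7.703117e+06 m
r2 = 38055.0870 km = 3.8055087e+07 m
dv1 = sqrt(mu/r1)*(sqrt(2*r2/(r1+r2)) - 1) = 2083.8946 m/s
dv2 = sqrt(mu/r2)*(1 - sqrt(2*r1/(r1+r2))) = 1358.4852 m/s
total dv = |dv1| + |dv2| = 2083.8946 + 1358.4852 = 3442.3799 m/s = 3.4424 km/s

3.4424 km/s


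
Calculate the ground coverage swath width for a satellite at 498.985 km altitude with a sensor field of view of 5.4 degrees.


FOV = 5.4 deg = 0.09424778 rad
swath = 2 * alt * tan(FOV/2) = 2 * 498.985 * tan(0.04712389)
swath = 2 * 498.985 * 0.0471588
swath = 47.0631 km

47.0631 km


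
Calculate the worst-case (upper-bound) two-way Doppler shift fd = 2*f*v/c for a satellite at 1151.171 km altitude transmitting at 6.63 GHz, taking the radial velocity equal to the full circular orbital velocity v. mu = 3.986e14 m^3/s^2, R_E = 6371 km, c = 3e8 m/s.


r = 7.522171e+06 m
v = sqrt(mu/r) = 7279.4245 m/s (worst-case radial velocity)
f = 6.63 GHz = 6.63e+09 Hz
fd = 2*f*v/c = 2*6.63e+09*7279.4245/3.0e+08
fd = 321750.5630 Hz

321750.5630 Hz


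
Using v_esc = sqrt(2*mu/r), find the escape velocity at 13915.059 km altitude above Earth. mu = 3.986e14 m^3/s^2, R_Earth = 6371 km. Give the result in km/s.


r = 6371.0 + 13915.059 = 20286.0590 km = 2.0286059e+07 m
v_esc = sqrt(2*mu/r) = sqrt(2*3.986e14 / 2.0286059e+07)
v_esc = 6268.8056 m/s = 6.2688 km/s

6.2688 km/s


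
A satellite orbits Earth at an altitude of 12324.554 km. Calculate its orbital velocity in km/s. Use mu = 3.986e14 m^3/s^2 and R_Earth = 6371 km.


r = R_E + alt = 6371.0 + 12324.554 = 18695.5540 km = 1.8695554e+07 m
v = sqrt(mu/r) = sqrt(3.986e14 / 1.8695554e+07) = 4617.4210 m/s = 4.6174 km/s

4.6174 km/s


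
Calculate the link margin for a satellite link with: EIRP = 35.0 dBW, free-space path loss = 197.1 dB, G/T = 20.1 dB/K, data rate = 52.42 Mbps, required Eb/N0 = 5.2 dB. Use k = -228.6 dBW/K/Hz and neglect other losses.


C/N0 = EIRP - FSPL + G/T - k = 35.0 - 197.1 + 20.1 - (-228.6)
C/N0 = 86.6000 dB-Hz
R_b = 52.42 Mbps = 5.242e+07 bps -> 10*log10(R_b) = 77.1950 dB-Hz
Eb/N0 = C/N0 - 10*log10(R_b) = 86.6000 - 77.1950 = 9.4050 dB
Margin = Eb/N0 - Eb/N0_req = 9.4050 - 5.2 = 4.2050 dB (link closes)

4.2050 dB


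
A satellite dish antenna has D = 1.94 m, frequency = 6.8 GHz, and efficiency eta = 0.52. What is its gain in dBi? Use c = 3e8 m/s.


lambda = c/f = 3e8 / 6.8e+09 = 0.04411765 m
G = eta*(pi*D/lambda)^2 = 0.52*(pi*1.94/0.04411765)^2
G = 9923.8882 (linear)
G = 10*log10(9923.8882) = 39.9668 dBi

39.9668 dBi


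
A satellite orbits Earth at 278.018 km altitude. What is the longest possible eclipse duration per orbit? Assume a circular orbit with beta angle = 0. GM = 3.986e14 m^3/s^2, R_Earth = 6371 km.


r = 6649.0180 km
T = 89.9283 min
Eclipse fraction = arcsin(R_E/r)/pi = arcsin(6371.0000/6649.0180)/pi
= arcsin(0.9581866)/pi = 0.4076264
Eclipse duration = 0.4076264 * 89.9283 = 36.6571 min

36.6571 minutes


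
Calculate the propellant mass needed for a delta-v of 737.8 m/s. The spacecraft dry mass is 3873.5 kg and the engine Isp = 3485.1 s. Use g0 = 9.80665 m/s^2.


ve = Isp * g0 = 3485.1 * 9.80665 = 34177.155915 m/s
mass ratio = exp(dv/ve) = exp(737.8/34177.155915) = 1.02182222
m_prop = m_dry * (mr - 1) = 3873.5 * (1.02182222 - 1)
m_prop = 84.5284 kg

84.5284 kg


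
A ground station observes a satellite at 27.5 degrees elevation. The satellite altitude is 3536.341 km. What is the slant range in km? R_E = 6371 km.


h = 3536.341 km, el = 27.5 deg
d = -R_E*sin(el) + sqrt((R_E*sin(el))^2 + 2*R_E*h + h^2)
d = -6371.0000*sin(0.4799655) + sqrt((6371.0000*0.4617486)^2 + 2*6371.0000*3536.341 + 3536.341^2)
d = 5195.7640 km

5195.7640 km


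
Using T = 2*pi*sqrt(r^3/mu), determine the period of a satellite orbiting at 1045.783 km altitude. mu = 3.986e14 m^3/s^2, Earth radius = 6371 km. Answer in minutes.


r = 7416.7830 km = 7.416783e+06 m
T = 2*pi*sqrt(r^3/mu) = 2*pi*sqrt(4.0798737e+20 / 3.986e14)
T = 6356.7419 s = 105.9457 min

105.9457 minutes


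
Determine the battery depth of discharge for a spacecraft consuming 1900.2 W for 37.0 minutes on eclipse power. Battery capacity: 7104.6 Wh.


E_used = P * t / 60 = 1900.2 * 37.0 / 60 = 1171.7900 Wh
DOD = E_used / E_total * 100 = 1171.7900 / 7104.6 * 100
DOD = 16.4934 %

16.4934 %


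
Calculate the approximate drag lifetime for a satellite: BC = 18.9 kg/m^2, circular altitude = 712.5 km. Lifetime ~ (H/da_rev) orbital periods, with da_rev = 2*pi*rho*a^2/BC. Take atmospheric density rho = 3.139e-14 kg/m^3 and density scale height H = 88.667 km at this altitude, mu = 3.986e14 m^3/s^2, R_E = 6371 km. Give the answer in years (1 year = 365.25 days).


a = R_E + alt = 7083.5000 km = 7.0835e+06 m
da_rev = 2*pi*rho*a^2/BC = 2*pi*3.139e-14*(7.0835e+06)^2/18.9 = 0.523606677 m per revolution
N = H/da_rev = 88667.0000 m / 0.523606677 m = 169338.9405 revolutions
P = 2*pi*sqrt(a^3/mu) = 5933.1191 s
lifetime = N*P = 169338.9405 * 5933.1191 = 1.0047081e+09 s = 11628.5661 days
years = 11628.5661 / 365.25 = 31.8373 years

31.8373 years


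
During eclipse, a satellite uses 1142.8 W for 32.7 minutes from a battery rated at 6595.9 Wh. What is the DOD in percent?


E_used = P * t / 60 = 1142.8 * 32.7 / 60 = 622.8260 Wh
DOD = E_used / E_total * 100 = 622.8260 / 6595.9 * 100
DOD = 9.4426 %

9.4426 %


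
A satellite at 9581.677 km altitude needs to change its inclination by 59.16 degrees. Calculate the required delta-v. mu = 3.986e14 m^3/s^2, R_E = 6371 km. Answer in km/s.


r = 15952.6770 km = 1.5952677e+07 m
V = sqrt(mu/r) = 4998.6400 m/s
di = 59.16 deg = 1.0325 rad
dV = 2*V*sin(di/2) = 2*4998.6400*sin(0.5162684)
dV = 4935.0406 m/s = 4.9350 km/s

4.9350 km/s


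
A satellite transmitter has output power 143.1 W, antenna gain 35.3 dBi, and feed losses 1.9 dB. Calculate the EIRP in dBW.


Pt = 143.1 W = 21.5564 dBW
EIRP = Pt_dBW + Gt - losses = 21.5564 + 35.3 - 1.9 = 54.9564 dBW

54.9564 dBW


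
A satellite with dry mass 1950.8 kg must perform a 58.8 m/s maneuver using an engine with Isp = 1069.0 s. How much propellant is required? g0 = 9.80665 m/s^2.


ve = Isp * g0 = 1069.0 * 9.80665 = 10483.308850 m/s
mass ratio = exp(dv/ve) = exp(58.8/10483.308850) = 1.00562468
m_prop = m_dry * (mr - 1) = 1950.8 * (1.00562468 - 1)
m_prop = 10.9726 kg

10.9726 kg


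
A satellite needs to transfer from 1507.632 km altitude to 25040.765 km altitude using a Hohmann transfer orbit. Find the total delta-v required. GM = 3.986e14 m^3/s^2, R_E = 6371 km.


r1 = 7878.6320 km = 7.878632e+06 m
r2 = 31411.7650 km = 3.1411765e+07 m
dv1 = sqrt(mu/r1)*(sqrt(2*r2/(r1+r2)) - 1) = 1881.3289 m/s
dv2 = sqrt(mu/r2)*(1 - sqrt(2*r1/(r1+r2))) = 1306.3352 m/s
total dv = |dv1| + |dv2| = 1881.3289 + 1306.3352 = 3187.6641 m/s = 3.1877 km/s

3.1877 km/s


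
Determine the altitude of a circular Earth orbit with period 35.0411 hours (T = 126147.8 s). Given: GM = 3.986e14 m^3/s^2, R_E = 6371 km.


T = 126147.8 s
r = (mu*T^2/(4*pi^2))^(1/3) = (3.986e14 * 126147.8^2 / (4*pi^2))^(1/3)
r = 5.4364113e+07 m = 54364.1130 km
alt = r - R_E = 54364.1130 - 6371 = 47993.1130 km

47993.1130 km


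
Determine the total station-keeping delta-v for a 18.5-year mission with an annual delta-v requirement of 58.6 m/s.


dV = rate * years = 58.6 * 18.5
dV = 1084.1000 m/s

1084.1000 m/s


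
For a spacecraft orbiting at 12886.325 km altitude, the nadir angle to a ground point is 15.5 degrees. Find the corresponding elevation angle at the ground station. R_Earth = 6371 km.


r = R_E + alt = 19257.3250 km
Law of sines in the satellite / Earth-center / ground-point triangle:
  sin(nadir)/R_E = sin(90 + el)/r  =>  cos(el) = (r/R_E)*sin(nadir)
cos(el) = (19257.3250 / 6371.0000) * sin(15.5 deg) = 0.807769
el = arccos(0.807769) = 36.1215 deg
(Earth-central angle = 90 - nadir - el = 38.3785 deg)

36.1215 degrees


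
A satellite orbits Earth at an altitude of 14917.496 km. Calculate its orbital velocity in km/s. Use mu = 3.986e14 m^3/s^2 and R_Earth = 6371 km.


r = R_E + alt = 6371.0 + 14917.496 = 21288.4960 km = 2.1288496e+07 m
v = sqrt(mu/r) = sqrt(3.986e14 / 2.1288496e+07) = 4327.0923 m/s = 4.3271 km/s

4.3271 km/s


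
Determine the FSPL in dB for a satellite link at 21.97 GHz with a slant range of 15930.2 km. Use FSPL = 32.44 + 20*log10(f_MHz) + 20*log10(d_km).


f = 21.97 GHz = 21970.0000 MHz
d = 15930.2 km
FSPL = 32.44 + 20*log10(21970.0000) + 20*log10(15930.2)
FSPL = 32.44 + 86.8366 + 84.0444
FSPL = 203.3210 dB

203.3210 dB


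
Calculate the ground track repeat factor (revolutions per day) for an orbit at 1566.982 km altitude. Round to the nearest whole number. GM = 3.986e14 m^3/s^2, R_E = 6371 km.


r = 7.937982e+06 m
T = 2*pi*sqrt(r^3/mu) = 7038.4396 s = 117.3073 min
revs/day = 1440 / 117.3073 = 12.2754
Rounded: 12 revolutions per day

12 revolutions per day


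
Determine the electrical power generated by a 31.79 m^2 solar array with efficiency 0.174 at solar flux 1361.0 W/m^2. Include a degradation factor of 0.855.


P = area * eta * S * degradation
P = 31.79 * 0.174 * 1361.0 * 0.855
P = 6436.7111 W

6436.7111 W


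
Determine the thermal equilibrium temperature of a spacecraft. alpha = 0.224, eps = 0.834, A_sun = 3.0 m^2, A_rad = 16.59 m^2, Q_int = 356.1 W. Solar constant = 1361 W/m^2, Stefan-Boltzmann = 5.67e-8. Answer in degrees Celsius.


Numerator = alpha*S*A_sun + Q_int = 0.224*1361*3.0 + 356.1 = 1270.6920 W
Denominator = eps*sigma*A_rad = 0.834*5.67e-8*16.59 = 7.845046e-07 W/K^4
T^4 = 1.6197381e+09 K^4
T = 200.6140 K = -72.5360 C

-72.5360 degrees Celsius


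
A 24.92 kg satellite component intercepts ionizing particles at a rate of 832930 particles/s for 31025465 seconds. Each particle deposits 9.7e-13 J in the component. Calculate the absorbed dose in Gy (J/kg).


Total energy deposited = rate * time * E_per
  = 832930 * 31025465 * 9.7e-13 = 25.0668 J
Dose = E_total / mass = 25.0668 / 24.92
Dose = 1.0059 Gy

1.0059 Gy


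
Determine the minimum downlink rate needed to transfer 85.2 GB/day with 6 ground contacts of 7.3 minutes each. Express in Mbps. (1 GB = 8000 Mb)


total contact time = 6 * 7.3 * 60 = 2628.0000 s
data = 85.2 GB = 681600.0000 Mb
rate = 681600.0000 / 2628.0000 = 259.3607 Mbps

259.3607 Mbps


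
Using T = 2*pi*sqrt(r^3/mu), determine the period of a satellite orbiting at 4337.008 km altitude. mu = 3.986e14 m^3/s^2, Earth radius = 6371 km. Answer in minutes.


r = 10708.0080 km = 1.0708008e+07 m
T = 2*pi*sqrt(r^3/mu) = 2*pi*sqrt(1.2277956e+21 / 3.986e14)
T = 11027.4285 s = 183.7905 min

183.7905 minutes


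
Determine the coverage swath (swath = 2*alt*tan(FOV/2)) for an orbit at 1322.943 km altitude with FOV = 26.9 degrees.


FOV = 26.9 deg = 0.4694936 rad
swath = 2 * alt * tan(FOV/2) = 2 * 1322.943 * tan(0.2347468)
swath = 2 * 1322.943 * 0.239156
swath = 632.7795 km

632.7795 km


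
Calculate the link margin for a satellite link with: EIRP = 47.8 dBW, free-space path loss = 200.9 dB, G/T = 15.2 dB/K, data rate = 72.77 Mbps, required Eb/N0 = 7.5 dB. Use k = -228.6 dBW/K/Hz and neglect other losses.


C/N0 = EIRP - FSPL + G/T - k = 47.8 - 200.9 + 15.2 - (-228.6)
C/N0 = 90.7000 dB-Hz
R_b = 72.77 Mbps = 7.277e+07 bps -> 10*log10(R_b) = 78.6195 dB-Hz
Eb/N0 = C/N0 - 10*log10(R_b) = 90.7000 - 78.6195 = 12.0805 dB
Margin = Eb/N0 - Eb/N0_req = 12.0805 - 7.5 = 4.5805 dB (link closes)

4.5805 dB


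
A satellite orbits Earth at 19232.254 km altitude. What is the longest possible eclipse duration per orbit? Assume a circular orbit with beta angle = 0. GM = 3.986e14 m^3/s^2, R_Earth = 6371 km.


r = 25603.2540 km
T = 679.5207 min
Eclipse fraction = arcsin(R_E/r)/pi = arcsin(6371.0000/25603.2540)/pi
= arcsin(0.2488356)/pi = 0.08004787
Eclipse duration = 0.08004787 * 679.5207 = 54.3942 min

54.3942 minutes


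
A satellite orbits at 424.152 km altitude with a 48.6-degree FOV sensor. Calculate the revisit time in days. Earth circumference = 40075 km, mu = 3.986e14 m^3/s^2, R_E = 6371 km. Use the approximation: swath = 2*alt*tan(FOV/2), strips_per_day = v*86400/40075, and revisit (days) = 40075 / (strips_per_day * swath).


swath = 2*424.152*tan(0.424115) = 383.0239 km
v = sqrt(mu/r) = 7658.9469 m/s = 7.6589 km/s
strips/day = v*86400/40075 = 7.6589*86400/40075 = 16.5124
coverage/day = strips * swath = 16.5124 * 383.0239 = 6324.6310 km
revisit = 40075 / 6324.6310 = 6.3363 days

6.3363 days


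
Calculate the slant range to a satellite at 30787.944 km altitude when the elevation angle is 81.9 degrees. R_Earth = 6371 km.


h = 30787.944 km, el = 81.9 deg
d = -R_E*sin(el) + sqrt((R_E*sin(el))^2 + 2*R_E*h + h^2)
d = -6371.0000*sin(1.4294) + sqrt((6371.0000*0.9900237)^2 + 2*6371.0000*30787.944 + 30787.944^2)
d = 30840.6586 km

30840.6586 km


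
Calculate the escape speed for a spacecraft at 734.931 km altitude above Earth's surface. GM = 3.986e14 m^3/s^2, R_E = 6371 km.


r = 6371.0 + 734.931 = 7105.9310 km = 7.105931e+06 m
v_esc = sqrt(2*mu/r) = sqrt(2*3.986e14 / 7.105931e+06)
v_esc = 10591.8824 m/s = 10.5919 km/s

10.5919 km/s


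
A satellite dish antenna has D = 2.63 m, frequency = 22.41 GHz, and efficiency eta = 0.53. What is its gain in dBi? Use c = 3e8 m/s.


lambda = c/f = 3e8 / 2.241e+10 = 0.01338688 m
G = eta*(pi*D/lambda)^2 = 0.53*(pi*2.63/0.01338688)^2
G = 201896.2793 (linear)
G = 10*log10(201896.2793) = 53.0513 dBi

53.0513 dBi


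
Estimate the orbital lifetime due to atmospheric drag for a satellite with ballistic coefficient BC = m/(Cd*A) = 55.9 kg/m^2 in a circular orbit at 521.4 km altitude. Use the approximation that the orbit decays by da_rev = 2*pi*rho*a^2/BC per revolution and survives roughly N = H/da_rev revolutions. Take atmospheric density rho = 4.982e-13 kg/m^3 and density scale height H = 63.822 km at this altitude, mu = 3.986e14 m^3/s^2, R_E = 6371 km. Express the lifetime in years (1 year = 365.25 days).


a = R_E + alt = 6892.4000 km = 6.8924e+06 m
da_rev = 2*pi*rho*a^2/BC = 2*pi*4.982e-13*(6.8924e+06)^2/55.9 = 2.660190 m per revolution
N = H/da_rev = 63822.0000 m / 2.660190 m = 23991.5153 revolutions
P = 2*pi*sqrt(a^3/mu) = 5694.6486 s
lifetime = N*P = 23991.5153 * 5694.6486 = 1.3662325e+08 s = 1581.2876 days
years = 1581.2876 / 365.25 = 4.3293 years

4.3293 years


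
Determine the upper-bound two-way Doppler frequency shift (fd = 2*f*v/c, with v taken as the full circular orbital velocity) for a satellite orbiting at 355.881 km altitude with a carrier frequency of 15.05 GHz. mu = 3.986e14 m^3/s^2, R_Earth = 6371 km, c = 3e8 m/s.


r = 6.726881e+06 m
v = sqrt(mu/r) = 7697.7141 m/s (worst-case radial velocity)
f = 15.05 GHz = 1.505e+10 Hz
fd = 2*f*v/c = 2*1.505e+10*7697.7141/3.0e+08
fd = 772337.3106 Hz

772337.3106 Hz


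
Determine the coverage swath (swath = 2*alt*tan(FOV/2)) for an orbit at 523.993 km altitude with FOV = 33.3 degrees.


FOV = 33.3 deg = 0.5811946 rad
swath = 2 * alt * tan(FOV/2) = 2 * 523.993 * tan(0.2905973)
swath = 2 * 523.993 * 0.2990634
swath = 313.4143 km

313.4143 km


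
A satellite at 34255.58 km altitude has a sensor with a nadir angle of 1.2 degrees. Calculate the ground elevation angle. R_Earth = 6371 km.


r = R_E + alt = 40626.5800 km
Law of sines in the satellite / Earth-center / ground-point triangle:
  sin(nadir)/R_E = sin(90 + el)/r  =>  cos(el) = (r/R_E)*sin(nadir)
cos(el) = (40626.5800 / 6371.0000) * sin(1.2 deg) = 0.1335456
el = arccos(0.1335456) = 82.3255 deg
(Earth-central angle = 90 - nadir - el = 6.4745 deg)

82.3255 degrees


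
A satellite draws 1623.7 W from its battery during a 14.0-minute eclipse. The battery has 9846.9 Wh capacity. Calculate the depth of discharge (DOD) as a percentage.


E_used = P * t / 60 = 1623.7 * 14.0 / 60 = 378.8633 Wh
DOD = E_used / E_total * 100 = 378.8633 / 9846.9 * 100
DOD = 3.8475 %

3.8475 %


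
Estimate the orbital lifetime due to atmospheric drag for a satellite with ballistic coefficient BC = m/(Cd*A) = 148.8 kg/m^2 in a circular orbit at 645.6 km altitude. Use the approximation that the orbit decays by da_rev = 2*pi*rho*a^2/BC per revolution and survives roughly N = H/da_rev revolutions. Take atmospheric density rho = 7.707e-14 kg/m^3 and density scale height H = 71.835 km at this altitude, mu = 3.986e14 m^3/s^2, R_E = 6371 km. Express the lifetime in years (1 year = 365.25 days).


a = R_E + alt = 7016.6000 km = 7.0166e+06 m
da_rev = 2*pi*rho*a^2/BC = 2*pi*7.707e-14*(7.0166e+06)^2/148.8 = 0.160219634 m per revolution
N = H/da_rev = 71835.0000 m / 0.160219634 m = 448353.2908 revolutions
P = 2*pi*sqrt(a^3/mu) = 5849.2650 s
lifetime = N*P = 448353.2908 * 5849.2650 = 2.6225372e+09 s = 30353.4401 days
years = 30353.4401 / 365.25 = 83.1032 years

83.1032 years


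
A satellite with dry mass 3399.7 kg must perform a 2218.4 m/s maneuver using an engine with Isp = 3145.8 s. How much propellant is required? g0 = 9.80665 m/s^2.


ve = Isp * g0 = 3145.8 * 9.80665 = 30849.759570 m/s
mass ratio = exp(dv/ve) = exp(2218.4/30849.759570) = 1.07455841
m_prop = m_dry * (mr - 1) = 3399.7 * (1.07455841 - 1)
m_prop = 253.4762 kg

253.4762 kg


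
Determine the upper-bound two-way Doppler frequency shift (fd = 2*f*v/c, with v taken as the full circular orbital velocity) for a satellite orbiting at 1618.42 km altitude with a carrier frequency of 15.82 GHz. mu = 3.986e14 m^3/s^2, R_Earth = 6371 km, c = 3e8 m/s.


r = 7.98942e+06 m
v = sqrt(mu/r) = 7063.3548 m/s (worst-case radial velocity)
f = 15.82 GHz = 1.582e+10 Hz
fd = 2*f*v/c = 2*1.582e+10*7063.3548/3.0e+08
fd = 744948.4847 Hz

744948.4847 Hz


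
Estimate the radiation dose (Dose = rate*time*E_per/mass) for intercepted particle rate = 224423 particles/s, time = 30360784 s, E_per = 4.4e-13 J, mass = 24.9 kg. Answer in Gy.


Total energy deposited = rate * time * E_per
  = 224423 * 30360784 * 4.4e-13 = 2.9980 J
Dose = E_total / mass = 2.9980 / 24.9
Dose = 0.120402 Gy

0.1204 Gy


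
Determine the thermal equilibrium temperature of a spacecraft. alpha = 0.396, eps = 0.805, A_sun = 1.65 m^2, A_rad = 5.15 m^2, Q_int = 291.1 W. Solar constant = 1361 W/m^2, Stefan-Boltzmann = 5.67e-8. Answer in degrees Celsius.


Numerator = alpha*S*A_sun + Q_int = 0.396*1361*1.65 + 291.1 = 1180.3774 W
Denominator = eps*sigma*A_rad = 0.805*5.67e-8*5.15 = 2.3506403e-07 W/K^4
T^4 = 5.0215145e+09 K^4
T = 266.2004 K = -6.9496 C

-6.9496 degrees Celsius


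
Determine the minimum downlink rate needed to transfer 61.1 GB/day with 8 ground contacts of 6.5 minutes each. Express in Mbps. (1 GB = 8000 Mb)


total contact time = 8 * 6.5 * 60 = 3120.0000 s
data = 61.1 GB = 488800.0000 Mb
rate = 488800.0000 / 3120.0000 = 156.6667 Mbps

156.6667 Mbps


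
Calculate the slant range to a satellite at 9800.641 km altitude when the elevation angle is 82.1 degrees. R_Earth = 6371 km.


h = 9800.641 km, el = 82.1 deg
d = -R_E*sin(el) + sqrt((R_E*sin(el))^2 + 2*R_E*h + h^2)
d = -6371.0000*sin(1.4329) + sqrt((6371.0000*0.9905095)^2 + 2*6371.0000*9800.641 + 9800.641^2)
d = 9837.3803 km

9837.3803 km


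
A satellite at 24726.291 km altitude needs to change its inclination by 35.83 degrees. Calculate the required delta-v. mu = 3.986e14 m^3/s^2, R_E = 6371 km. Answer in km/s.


r = 31097.2910 km = 3.1097291e+07 m
V = sqrt(mu/r) = 3580.2007 m/s
di = 35.83 deg = 0.6253515 rad
dV = 2*V*sin(di/2) = 2*3580.2007*sin(0.3126757)
dV = 2202.5805 m/s = 2.2026 km/s

2.2026 km/s


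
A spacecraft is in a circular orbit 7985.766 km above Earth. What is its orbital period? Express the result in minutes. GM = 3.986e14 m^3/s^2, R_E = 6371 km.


r = 14356.7660 km = 1.4356766e+07 m
T = 2*pi*sqrt(r^3/mu) = 2*pi*sqrt(2.9591697e+21 / 3.986e14)
T = 17119.7002 s = 285.3283 min

285.3283 minutes


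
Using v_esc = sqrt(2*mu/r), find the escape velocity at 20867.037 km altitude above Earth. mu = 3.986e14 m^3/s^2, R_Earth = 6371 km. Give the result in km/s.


r = 6371.0 + 20867.037 = 27238.0370 km = 2.7238037e+07 m
v_esc = sqrt(2*mu/r) = sqrt(2*3.986e14 / 2.7238037e+07)
v_esc = 5409.9810 m/s = 5.4100 km/s

5.4100 km/s


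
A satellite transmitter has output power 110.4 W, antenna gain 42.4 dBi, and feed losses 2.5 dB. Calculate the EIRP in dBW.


Pt = 110.4 W = 20.4297 dBW
EIRP = Pt_dBW + Gt - losses = 20.4297 + 42.4 - 2.5 = 60.3297 dBW

60.3297 dBW


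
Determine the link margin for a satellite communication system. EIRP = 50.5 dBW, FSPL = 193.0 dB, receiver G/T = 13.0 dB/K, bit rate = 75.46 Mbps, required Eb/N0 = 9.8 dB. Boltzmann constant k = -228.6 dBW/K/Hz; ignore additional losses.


C/N0 = EIRP - FSPL + G/T - k = 50.5 - 193.0 + 13.0 - (-228.6)
C/N0 = 99.1000 dB-Hz
R_b = 75.46 Mbps = 7.546e+07 bps -> 10*log10(R_b) = 78.7772 dB-Hz
Eb/N0 = C/N0 - 10*log10(R_b) = 99.1000 - 78.7772 = 20.3228 dB
Margin = Eb/N0 - Eb/N0_req = 20.3228 - 9.8 = 10.5228 dB (link closes)

10.5228 dB


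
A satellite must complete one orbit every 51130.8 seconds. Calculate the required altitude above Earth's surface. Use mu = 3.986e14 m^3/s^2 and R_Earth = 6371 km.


T = 51130.8 s
r = (mu*T^2/(4*pi^2))^(1/3) = (3.986e14 * 51130.8^2 / (4*pi^2))^(1/3)
r = 2.9774713e+07 m = 29774.7126 km
alt = r - R_E = 29774.7126 - 6371 = 23403.7126 km

23403.7126 km


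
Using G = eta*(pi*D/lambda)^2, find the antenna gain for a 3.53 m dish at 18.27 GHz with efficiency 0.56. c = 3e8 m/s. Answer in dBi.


lambda = c/f = 3e8 / 1.827e+10 = 0.01642036 m
G = eta*(pi*D/lambda)^2 = 0.56*(pi*3.53/0.01642036)^2
G = 255429.9206 (linear)
G = 10*log10(255429.9206) = 54.0727 dBi

54.0727 dBi


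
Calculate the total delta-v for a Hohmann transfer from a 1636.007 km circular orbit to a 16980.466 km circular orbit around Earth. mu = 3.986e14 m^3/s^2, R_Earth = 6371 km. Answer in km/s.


r1 = 8007.0070 km = 8.007007e+06 m
r2 = 23351.4660 km = 2.3351466e+07 m
dv1 = sqrt(mu/r1)*(sqrt(2*r2/(r1+r2)) - 1) = 1554.9025 m/s
dv2 = sqrt(mu/r2)*(1 - sqrt(2*r1/(r1+r2))) = 1179.0749 m/s
total dv = |dv1| + |dv2| = 1554.9025 + 1179.0749 = 2733.9775 m/s = 2.7340 km/s

2.7340 km/s


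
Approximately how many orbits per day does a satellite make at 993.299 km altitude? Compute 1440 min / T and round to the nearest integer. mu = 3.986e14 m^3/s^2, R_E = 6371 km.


r = 7.364299e+06 m
T = 2*pi*sqrt(r^3/mu) = 6289.3873 s = 104.8231 min
revs/day = 1440 / 104.8231 = 13.7374
Rounded: 14 revolutions per day

14 revolutions per day


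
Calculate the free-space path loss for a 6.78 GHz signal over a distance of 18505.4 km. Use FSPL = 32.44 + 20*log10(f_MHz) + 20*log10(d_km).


f = 6.78 GHz = 6780.0000 MHz
d = 18505.4 km
FSPL = 32.44 + 20*log10(6780.0000) + 20*log10(18505.4)
FSPL = 32.44 + 76.6246 + 85.3460
FSPL = 194.4106 dB

194.4106 dB


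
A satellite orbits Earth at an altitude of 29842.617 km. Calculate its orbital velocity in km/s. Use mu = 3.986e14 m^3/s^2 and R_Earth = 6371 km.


r = R_E + alt = 6371.0 + 29842.617 = 36213.6170 km = 3.6213617e+07 m
v = sqrt(mu/r) = sqrt(3.986e14 / 3.6213617e+07) = 3317.6663 m/s = 3.3177 km/s

3.3177 km/s


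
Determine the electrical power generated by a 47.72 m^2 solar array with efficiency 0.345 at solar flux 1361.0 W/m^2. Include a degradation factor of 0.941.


P = area * eta * S * degradation
P = 47.72 * 0.345 * 1361.0 * 0.941
P = 21084.6928 W

21084.6928 W


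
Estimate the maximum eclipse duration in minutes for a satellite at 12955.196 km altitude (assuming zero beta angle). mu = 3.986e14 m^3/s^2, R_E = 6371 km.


r = 19326.1960 km
T = 445.6353 min
Eclipse fraction = arcsin(R_E/r)/pi = arcsin(6371.0000/19326.1960)/pi
= arcsin(0.3296562)/pi = 0.1069328
Eclipse duration = 0.1069328 * 445.6353 = 47.6530 min

47.6530 minutes


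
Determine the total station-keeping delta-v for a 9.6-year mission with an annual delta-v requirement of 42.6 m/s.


dV = rate * years = 42.6 * 9.6
dV = 408.9600 m/s

408.9600 m/s


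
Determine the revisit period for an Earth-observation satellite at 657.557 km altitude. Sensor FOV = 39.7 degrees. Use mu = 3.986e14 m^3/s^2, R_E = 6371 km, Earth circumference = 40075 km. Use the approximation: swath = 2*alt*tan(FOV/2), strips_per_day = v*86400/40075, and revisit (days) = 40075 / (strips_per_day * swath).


swath = 2*657.557*tan(0.3464479) = 474.7670 km
v = sqrt(mu/r) = 7530.7037 m/s = 7.5307 km/s
strips/day = v*86400/40075 = 7.5307*86400/40075 = 16.2359
coverage/day = strips * swath = 16.2359 * 474.7670 = 7708.2588 km
revisit = 40075 / 7708.2588 = 5.1990 days

5.1990 days


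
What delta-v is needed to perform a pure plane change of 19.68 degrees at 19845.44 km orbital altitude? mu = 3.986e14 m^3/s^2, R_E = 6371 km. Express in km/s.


r = 26216.4400 km = 2.621644e+07 m
V = sqrt(mu/r) = 3899.2564 m/s
di = 19.68 deg = 0.3434808 rad
dV = 2*V*sin(di/2) = 2*3899.2564*sin(0.1717404)
dV = 1332.7456 m/s = 1.3327 km/s

1.3327 km/s


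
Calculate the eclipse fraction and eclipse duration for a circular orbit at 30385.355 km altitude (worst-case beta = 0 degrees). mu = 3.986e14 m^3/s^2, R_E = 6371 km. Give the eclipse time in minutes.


r = 36756.3550 km
T = 1168.8496 min
Eclipse fraction = arcsin(R_E/r)/pi = arcsin(6371.0000/36756.3550)/pi
= arcsin(0.1733306)/pi = 0.0554529
Eclipse duration = 0.0554529 * 1168.8496 = 64.8161 min

64.8161 minutes


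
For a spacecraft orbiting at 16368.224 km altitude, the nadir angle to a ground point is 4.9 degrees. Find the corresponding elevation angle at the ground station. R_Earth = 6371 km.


r = R_E + alt = 22739.2240 km
Law of sines in the satellite / Earth-center / ground-point triangle:
  sin(nadir)/R_E = sin(90 + el)/r  =>  cos(el) = (r/R_E)*sin(nadir)
cos(el) = (22739.2240 / 6371.0000) * sin(4.9 deg) = 0.3048681
el = arccos(0.3048681) = 72.2498 deg
(Earth-central angle = 90 - nadir - el = 12.8502 deg)

72.2498 degrees


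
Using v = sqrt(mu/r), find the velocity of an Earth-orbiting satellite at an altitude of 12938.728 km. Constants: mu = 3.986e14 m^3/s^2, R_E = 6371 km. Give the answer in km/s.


r = R_E + alt = 6371.0 + 12938.728 = 19309.7280 km = 1.9309728e+07 m
v = sqrt(mu/r) = sqrt(3.986e14 / 1.9309728e+07) = 4543.3958 m/s = 4.5434 km/s

4.5434 km/s


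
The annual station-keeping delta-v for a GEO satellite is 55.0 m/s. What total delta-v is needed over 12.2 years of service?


dV = rate * years = 55.0 * 12.2
dV = 671.0000 m/s

671.0000 m/s


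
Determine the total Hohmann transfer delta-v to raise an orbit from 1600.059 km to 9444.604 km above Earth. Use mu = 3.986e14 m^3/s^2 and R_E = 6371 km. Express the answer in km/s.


r1 = 7971.0590 km = 7.971059e+06 m
r2 = 15815.6040 km = 1.5815604e+07 m
dv1 = sqrt(mu/r1)*(sqrt(2*r2/(r1+r2)) - 1) = 1083.0980 m/s
dv2 = sqrt(mu/r2)*(1 - sqrt(2*r1/(r1+r2))) = 910.3476 m/s
total dv = |dv1| + |dv2| = 1083.0980 + 910.3476 = 1993.4456 m/s = 1.9934 km/s

1.9934 km/s


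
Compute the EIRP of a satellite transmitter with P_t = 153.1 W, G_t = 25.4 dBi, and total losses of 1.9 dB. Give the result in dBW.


Pt = 153.1 W = 21.8498 dBW
EIRP = Pt_dBW + Gt - losses = 21.8498 + 25.4 - 1.9 = 45.3498 dBW

45.3498 dBW


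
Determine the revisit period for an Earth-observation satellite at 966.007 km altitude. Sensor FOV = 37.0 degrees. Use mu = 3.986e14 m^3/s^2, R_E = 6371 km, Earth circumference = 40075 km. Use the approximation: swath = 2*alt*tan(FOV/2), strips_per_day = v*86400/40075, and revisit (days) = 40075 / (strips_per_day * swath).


swath = 2*966.007*tan(0.3228859) = 646.4428 km
v = sqrt(mu/r) = 7370.7076 m/s = 7.3707 km/s
strips/day = v*86400/40075 = 7.3707*86400/40075 = 15.8909
coverage/day = strips * swath = 15.8909 * 646.4428 = 10272.5798 km
revisit = 40075 / 10272.5798 = 3.9012 days

3.9012 days


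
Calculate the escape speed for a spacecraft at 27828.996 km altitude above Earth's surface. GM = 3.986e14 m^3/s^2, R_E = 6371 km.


r = 6371.0 + 27828.996 = 34199.9960 km = 3.4199996e+07 m
v_esc = sqrt(2*mu/r) = sqrt(2*3.986e14 / 3.4199996e+07)
v_esc = 4828.0373 m/s = 4.8280 km/s

4.8280 km/s


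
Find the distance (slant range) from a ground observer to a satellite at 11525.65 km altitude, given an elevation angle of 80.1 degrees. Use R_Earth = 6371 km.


h = 11525.65 km, el = 80.1 deg
d = -R_E*sin(el) + sqrt((R_E*sin(el))^2 + 2*R_E*h + h^2)
d = -6371.0000*sin(1.3980) + sqrt((6371.0000*0.9851093)^2 + 2*6371.0000*11525.65 + 11525.65^2)
d = 11586.9664 km

11586.9664 km


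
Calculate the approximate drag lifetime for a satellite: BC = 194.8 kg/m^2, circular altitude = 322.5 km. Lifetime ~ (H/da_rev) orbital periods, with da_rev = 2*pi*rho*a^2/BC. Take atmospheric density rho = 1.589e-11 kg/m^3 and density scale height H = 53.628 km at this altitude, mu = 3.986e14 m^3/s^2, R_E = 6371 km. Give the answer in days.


a = R_E + alt = 6693.5000 km = 6.6935e+06 m
da_rev = 2*pi*rho*a^2/BC = 2*pi*1.589e-11*(6.6935e+06)^2/194.8 = 22.962615 m per revolution
N = H/da_rev = 53628.0000 m / 22.962615 m = 2335.4483 revolutions
P = 2*pi*sqrt(a^3/mu) = 5449.9325 s
lifetime = N*P = 2335.4483 * 5449.9325 = 1.2728035e+07 s = 147.3152 days

147.3152 days


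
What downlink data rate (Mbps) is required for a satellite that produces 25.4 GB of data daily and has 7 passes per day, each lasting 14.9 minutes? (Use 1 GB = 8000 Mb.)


total contact time = 7 * 14.9 * 60 = 6258.0000 s
data = 25.4 GB = 203200.0000 Mb
rate = 203200.0000 / 6258.0000 = 32.4704 Mbps

32.4704 Mbps


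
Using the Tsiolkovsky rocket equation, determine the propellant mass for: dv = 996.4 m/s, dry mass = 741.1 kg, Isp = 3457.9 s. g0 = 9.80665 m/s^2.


ve = Isp * g0 = 3457.9 * 9.80665 = 33910.415035 m/s
mass ratio = exp(dv/ve) = exp(996.4/33910.415035) = 1.02981925
m_prop = m_dry * (mr - 1) = 741.1 * (1.02981925 - 1)
m_prop = 22.0990 kg

22.0990 kg


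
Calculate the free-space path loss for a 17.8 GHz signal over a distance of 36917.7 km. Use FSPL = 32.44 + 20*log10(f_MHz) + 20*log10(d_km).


f = 17.8 GHz = 17800.0000 MHz
d = 36917.7 km
FSPL = 32.44 + 20*log10(17800.0000) + 20*log10(36917.7)
FSPL = 32.44 + 85.0084 + 91.3447
FSPL = 208.7931 dB

208.7931 dB


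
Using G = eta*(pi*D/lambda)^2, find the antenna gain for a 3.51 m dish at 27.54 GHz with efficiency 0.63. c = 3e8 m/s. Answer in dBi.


lambda = c/f = 3e8 / 2.754e+10 = 0.01089325 m
G = eta*(pi*D/lambda)^2 = 0.63*(pi*3.51/0.01089325)^2
G = 645564.8715 (linear)
G = 10*log10(645564.8715) = 58.0994 dBi

58.0994 dBi


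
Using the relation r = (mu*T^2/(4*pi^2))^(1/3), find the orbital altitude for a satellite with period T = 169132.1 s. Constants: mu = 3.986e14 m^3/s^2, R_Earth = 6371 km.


T = 169132.1 s
r = (mu*T^2/(4*pi^2))^(1/3) = (3.986e14 * 169132.1^2 / (4*pi^2))^(1/3)
r = 6.6101282e+07 m = 66101.2816 km
alt = r - R_E = 66101.2816 - 6371 = 59730.2816 km

59730.2816 km


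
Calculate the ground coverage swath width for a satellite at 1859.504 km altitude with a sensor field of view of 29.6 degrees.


FOV = 29.6 deg = 0.5166175 rad
swath = 2 * alt * tan(FOV/2) = 2 * 1859.504 * tan(0.2583087)
swath = 2 * 1859.504 * 0.2642114
swath = 982.6043 km

982.6043 km


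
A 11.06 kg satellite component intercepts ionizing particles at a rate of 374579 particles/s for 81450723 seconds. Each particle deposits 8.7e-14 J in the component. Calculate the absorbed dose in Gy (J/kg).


Total energy deposited = rate * time * E_per
  = 374579 * 81450723 * 8.7e-14 = 2.6543 J
Dose = E_total / mass = 2.6543 / 11.06
Dose = 0.2399952 Gy

0.2400 Gy


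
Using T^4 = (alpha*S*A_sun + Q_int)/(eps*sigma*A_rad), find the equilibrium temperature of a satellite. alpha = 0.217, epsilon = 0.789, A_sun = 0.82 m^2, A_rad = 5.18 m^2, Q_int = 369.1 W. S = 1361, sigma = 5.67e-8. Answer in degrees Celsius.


Numerator = alpha*S*A_sun + Q_int = 0.217*1361*0.82 + 369.1 = 611.2763 W
Denominator = eps*sigma*A_rad = 0.789*5.67e-8*5.18 = 2.3173403e-07 W/K^4
T^4 = 2.6378358e+09 K^4
T = 226.6272 K = -46.5228 C

-46.5228 degrees Celsius


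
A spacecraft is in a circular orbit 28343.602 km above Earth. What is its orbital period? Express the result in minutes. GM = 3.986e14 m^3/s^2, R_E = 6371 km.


r = 34714.6020 km = 3.4714602e+07 m
T = 2*pi*sqrt(r^3/mu) = 2*pi*sqrt(4.1834692e+22 / 3.986e14)
T = 64369.4068 s = 1072.8234 min

1072.8234 minutes


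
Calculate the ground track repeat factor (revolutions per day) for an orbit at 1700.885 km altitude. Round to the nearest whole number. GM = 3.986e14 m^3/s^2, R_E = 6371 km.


r = 8.071885e+06 m
T = 2*pi*sqrt(r^3/mu) = 7217.2819 s = 120.2880 min
revs/day = 1440 / 120.2880 = 11.9713
Rounded: 12 revolutions per day

12 revolutions per day


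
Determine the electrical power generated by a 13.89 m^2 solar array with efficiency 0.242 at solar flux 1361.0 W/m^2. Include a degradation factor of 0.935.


P = area * eta * S * degradation
P = 13.89 * 0.242 * 1361.0 * 0.935
P = 4277.4737 W

4277.4737 W


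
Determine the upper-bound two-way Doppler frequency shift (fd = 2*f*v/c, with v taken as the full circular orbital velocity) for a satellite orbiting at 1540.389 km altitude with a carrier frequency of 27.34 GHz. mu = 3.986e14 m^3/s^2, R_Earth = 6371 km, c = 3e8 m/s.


r = 7.911389e+06 m
v = sqrt(mu/r) = 7098.1027 m/s (worst-case radial velocity)
f = 27.34 GHz = 2.734e+10 Hz
fd = 2*f*v/c = 2*2.734e+10*7098.1027/3.0e+08
fd = 1.2937475e+06 Hz

1.2937e+06 Hz


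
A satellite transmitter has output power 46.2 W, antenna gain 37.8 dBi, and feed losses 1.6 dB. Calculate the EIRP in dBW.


Pt = 46.2 W = 16.6464 dBW
EIRP = Pt_dBW + Gt - losses = 16.6464 + 37.8 - 1.6 = 52.8464 dBW

52.8464 dBW


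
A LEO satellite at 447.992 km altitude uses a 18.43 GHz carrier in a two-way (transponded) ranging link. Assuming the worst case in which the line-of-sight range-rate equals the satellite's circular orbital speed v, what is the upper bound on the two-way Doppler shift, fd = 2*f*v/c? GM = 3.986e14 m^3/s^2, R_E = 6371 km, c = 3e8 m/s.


r = 6.818992e+06 m
v = sqrt(mu/r) = 7645.5469 m/s (worst-case radial velocity)
f = 18.43 GHz = 1.843e+10 Hz
fd = 2*f*v/c = 2*1.843e+10*7645.5469/3.0e+08
fd = 939382.8624 Hz

939382.8624 Hz


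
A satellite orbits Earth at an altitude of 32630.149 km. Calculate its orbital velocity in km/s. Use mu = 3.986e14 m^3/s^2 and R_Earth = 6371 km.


r = R_E + alt = 6371.0 + 32630.149 = 39001.1490 km = 3.9001149e+07 m
v = sqrt(mu/r) = sqrt(3.986e14 / 3.9001149e+07) = 3196.9066 m/s = 3.1969 km/s

3.1969 km/s


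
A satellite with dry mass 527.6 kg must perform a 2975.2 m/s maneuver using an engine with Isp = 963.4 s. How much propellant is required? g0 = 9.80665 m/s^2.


ve = Isp * g0 = 963.4 * 9.80665 = 9447.726610 m/s
mass ratio = exp(dv/ve) = exp(2975.2/9447.726610) = 1.37013837
m_prop = m_dry * (mr - 1) = 527.6 * (1.37013837 - 1)
m_prop = 195.2850 kg

195.2850 kg


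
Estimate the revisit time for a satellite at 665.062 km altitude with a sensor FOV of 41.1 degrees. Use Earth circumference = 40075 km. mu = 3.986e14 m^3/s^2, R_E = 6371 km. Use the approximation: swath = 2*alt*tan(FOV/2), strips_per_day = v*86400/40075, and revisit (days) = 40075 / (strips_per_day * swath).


swath = 2*665.062*tan(0.3586652) = 498.6364 km
v = sqrt(mu/r) = 7526.6863 m/s = 7.5267 km/s
strips/day = v*86400/40075 = 7.5267*86400/40075 = 16.2272
coverage/day = strips * swath = 16.2272 * 498.6364 = 8091.4813 km
revisit = 40075 / 8091.4813 = 4.9527 days

4.9527 days


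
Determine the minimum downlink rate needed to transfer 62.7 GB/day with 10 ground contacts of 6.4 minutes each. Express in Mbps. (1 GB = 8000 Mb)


total contact time = 10 * 6.4 * 60 = 3840.0000 s
data = 62.7 GB = 501600.0000 Mb
rate = 501600.0000 / 3840.0000 = 130.6250 Mbps

130.6250 Mbps


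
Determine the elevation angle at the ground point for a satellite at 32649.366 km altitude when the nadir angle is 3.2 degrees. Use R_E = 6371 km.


r = R_E + alt = 39020.3660 km
Law of sines in the satellite / Earth-center / ground-point triangle:
  sin(nadir)/R_E = sin(90 + el)/r  =>  cos(el) = (r/R_E)*sin(nadir)
cos(el) = (39020.3660 / 6371.0000) * sin(3.2 deg) = 0.3418891
el = arccos(0.3418891) = 70.0080 deg
(Earth-central angle = 90 - nadir - el = 16.7920 deg)

70.0080 degrees


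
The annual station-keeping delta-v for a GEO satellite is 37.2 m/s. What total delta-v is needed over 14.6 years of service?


dV = rate * years = 37.2 * 14.6
dV = 543.1200 m/s

543.1200 m/s


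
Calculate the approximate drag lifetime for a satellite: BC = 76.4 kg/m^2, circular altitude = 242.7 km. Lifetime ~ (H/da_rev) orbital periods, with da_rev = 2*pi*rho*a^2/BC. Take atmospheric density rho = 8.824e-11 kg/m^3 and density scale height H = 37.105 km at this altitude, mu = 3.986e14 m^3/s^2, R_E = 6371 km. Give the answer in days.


a = R_E + alt = 6613.7000 km = 6.6137e+06 m
da_rev = 2*pi*rho*a^2/BC = 2*pi*8.824e-11*(6.6137e+06)^2/76.4 = 317.424900 m per revolution
N = H/da_rev = 37105.0000 m / 317.424900 m = 116.8938 revolutions
P = 2*pi*sqrt(a^3/mu) = 5352.7623 s
lifetime = N*P = 116.8938 * 5352.7623 = 625704.6785 s = 7.2420 days

7.2420 days


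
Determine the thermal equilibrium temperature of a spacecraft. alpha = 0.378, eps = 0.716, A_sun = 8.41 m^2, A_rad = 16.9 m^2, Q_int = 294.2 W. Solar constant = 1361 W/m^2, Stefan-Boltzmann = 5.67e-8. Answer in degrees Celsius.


Numerator = alpha*S*A_sun + Q_int = 0.378*1361*8.41 + 294.2 = 4620.7918 W
Denominator = eps*sigma*A_rad = 0.716*5.67e-8*16.9 = 6.8609268e-07 W/K^4
T^4 = 6.7349382e+09 K^4
T = 286.4728 K = 13.3228 C

13.3228 degrees Celsius


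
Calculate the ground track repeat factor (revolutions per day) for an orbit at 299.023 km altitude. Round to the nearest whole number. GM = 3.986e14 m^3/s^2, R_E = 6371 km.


r = 6.670023e+06 m
T = 2*pi*sqrt(r^3/mu) = 5421.2847 s = 90.3547 min
revs/day = 1440 / 90.3547 = 15.9372
Rounded: 16 revolutions per day

16 revolutions per day
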